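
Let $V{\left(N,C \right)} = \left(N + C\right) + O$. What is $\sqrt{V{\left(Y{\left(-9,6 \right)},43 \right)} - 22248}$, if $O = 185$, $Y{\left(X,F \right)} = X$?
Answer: $i \sqrt{22029} \approx 148.42 i$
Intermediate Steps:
$V{\left(N,C \right)} = 185 + C + N$ ($V{\left(N,C \right)} = \left(N + C\right) + 185 = \left(C + N\right) + 185 = 185 + C + N$)
$\sqrt{V{\left(Y{\left(-9,6 \right)},43 \right)} - 22248} = \sqrt{\left(185 + 43 - 9\right) - 22248} = \sqrt{219 - 22248} = \sqrt{-22029} = i \sqrt{22029}$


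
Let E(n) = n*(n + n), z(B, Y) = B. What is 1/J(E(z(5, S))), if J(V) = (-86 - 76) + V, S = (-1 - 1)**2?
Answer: -1/112 ≈ -0.0089286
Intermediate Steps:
S = 4 (S = (-2)**2 = 4)
E(n) = 2*n**2 (E(n) = n*(2*n) = 2*n**2)
J(V) = -162 + V
1/J(E(z(5, S))) = 1/(-162 + 2*5**2) = 1/(-162 + 2*25) = 1/(-162 + 50) = 1/(-112) = -1/112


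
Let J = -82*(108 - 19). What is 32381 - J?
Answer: 39679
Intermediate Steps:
J = -7298 (J = -82*89 = -7298)
32381 - J = 32381 - 1*(-7298) = 32381 + 7298 = 39679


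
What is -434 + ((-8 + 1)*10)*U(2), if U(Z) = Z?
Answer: -574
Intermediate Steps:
-434 + ((-8 + 1)*10)*U(2) = -434 + ((-8 + 1)*10)*2 = -434 - 7*10*2 = -434 - 70*2 = -434 - 140 = -574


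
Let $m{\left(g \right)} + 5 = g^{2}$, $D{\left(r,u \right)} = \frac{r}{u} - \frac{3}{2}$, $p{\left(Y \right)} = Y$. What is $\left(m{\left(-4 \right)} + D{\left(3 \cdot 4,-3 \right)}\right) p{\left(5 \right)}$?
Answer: $\frac{55}{2} \approx 27.5$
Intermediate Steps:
$D{\left(r,u \right)} = - \frac{3}{2} + \frac{r}{u}$ ($D{\left(r,u \right)} = \frac{r}{u} - \frac{3}{2} = - \frac{3}{2} + \frac{r}{u}$)
$m{\left(g \right)} = -5 + g^{2}$
$\left(m{\left(-4 \right)} + D{\left(3 \cdot 4,-3 \right)}\right) p{\left(5 \right)} = \left(\left(-5 + \left(-4\right)^{2}\right) + \left(- \frac{3}{2} + \frac{3 \cdot 4}{-3}\right)\right) 5 = \left(\left(-5 + 16\right) + \left(- \frac{3}{2} + 12 \left(- \frac{1}{3}\right)\right)\right) 5 = \left(11 - \frac{11}{2}\right) 5 = \frac{11}{2} \cdot 5 = \frac{55}{2}$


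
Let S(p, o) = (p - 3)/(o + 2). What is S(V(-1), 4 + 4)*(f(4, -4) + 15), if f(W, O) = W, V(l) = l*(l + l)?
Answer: -19/10 ≈ -1.9000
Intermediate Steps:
V(l) = 2*l² (V(l) = l*(2*l) = 2*l²)
S(p, o) = (-3 + p)/(2 + o)
S(V(-1), 4 + 4)*(f(4, -4) + 15) = ((-3 + 2*(-1)²)/(2 + (4 + 4)))*(4 + 15) = ((-3 + 2*1)/(2 + 8))*19 = ((-3 + 2)/10)*19 = ((⅒)*(-1))*19 = -⅒*19 = -19/10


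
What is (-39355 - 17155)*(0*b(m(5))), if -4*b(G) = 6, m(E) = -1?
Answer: 0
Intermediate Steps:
b(G) = -3/2 (b(G) = -¼*6 = -3/2)
(-39355 - 17155)*(0*b(m(5))) = (-39355 - 17155)*(0*(-3/2)) = -56510*0 = 0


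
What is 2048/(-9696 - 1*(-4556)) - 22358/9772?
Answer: -2409521/896930 ≈ -2.6864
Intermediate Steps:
2048/(-9696 - 1*(-4556)) - 22358/9772 = 2048/(-9696 + 4556) - 22358*1/9772 = 2048/(-5140) - 1597/698 = 2048*(-1/5140) - 1597/698 = -512/1285 - 1597/698 = -2409521/896930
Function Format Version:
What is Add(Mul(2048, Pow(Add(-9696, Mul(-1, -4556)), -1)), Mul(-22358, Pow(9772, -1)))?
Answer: Rational(-2409521, 896930) ≈ -2.6864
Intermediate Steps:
Add(Mul(2048, Pow(Add(-9696, Mul(-1, -4556)), -1)), Mul(-22358, Pow(9772, -1))) = Add(Mul(2048, Pow(Add(-9696, 4556), -1)), Mul(-22358, Rational(1, 9772))) = Add(Mul(2048, Pow(-5140, -1)), Rational(-1597, 698)) = Add(Mul(2048, Rational(-1, 5140)), Rational(-1597, 698)) = Add(Rational(-512, 1285), Rational(-1597, 698)) = Rational(-2409521, 896930)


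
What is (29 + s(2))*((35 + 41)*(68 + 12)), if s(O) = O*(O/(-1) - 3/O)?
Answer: 133760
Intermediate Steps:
s(O) = O*(-O - 3/O) (s(O) = O*(O*(-1) - 3/O) = O*(-O - 3/O))
(29 + s(2))*((35 + 41)*(68 + 12)) = (29 + (-3 - 1*2²))*((35 + 41)*(68 + 12)) = (29 + (-3 - 1*4))*(76*80) = (29 + (-3 - 4))*6080 = (29 - 7)*6080 = 22*6080 = 133760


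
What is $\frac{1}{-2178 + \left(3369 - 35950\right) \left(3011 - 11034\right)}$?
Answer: $\frac{1}{261395185} \approx 3.8256 \cdot 10^{-9}$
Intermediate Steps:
$\frac{1}{-2178 + \left(3369 - 35950\right) \left(3011 - 11034\right)} = \frac{1}{-2178 - -261397363} = \frac{1}{-2178 + 261397363} = \frac{1}{261395185}$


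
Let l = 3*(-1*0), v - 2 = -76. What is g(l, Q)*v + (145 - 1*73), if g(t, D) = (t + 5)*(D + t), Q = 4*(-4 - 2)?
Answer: 8952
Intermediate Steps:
v = -74 (v = 2 - 76 = -74)
l = 0 (l = 3*0 = 0)
Q = -24 (Q = 4*(-6) = -24)
g(t, D) = (5 + t)*(D + t)
g(l, Q)*v + (145 - 1*73) = (0**2 + 5*(-24) + 5*0 - 24*0)*(-74) + (145 - 1*73) = (0 - 120 + 0 + 0)*(-74) + (145 - 73) = -120*(-74) + 72 = 8880 + 72 = 8952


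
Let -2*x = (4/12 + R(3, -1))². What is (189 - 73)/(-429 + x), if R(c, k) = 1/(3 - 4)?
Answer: -1044/3863 ≈ -0.27026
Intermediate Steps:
R(c, k) = -1 (R(c, k) = 1/(-1) = -1)
x = -2/9 (x = -(4/12 - 1)²/2 = -(4*(1/12) - 1)²/2 = -(⅓ - 1)²/2 = -(-⅔)²/2 = -½*4/9 = -2/9 ≈ -0.22222)
(189 - 73)/(-429 + x) = (189 - 73)/(-429 - 2/9) = 116/(-3863/9) = 116*(-9/3863) = -1044/3863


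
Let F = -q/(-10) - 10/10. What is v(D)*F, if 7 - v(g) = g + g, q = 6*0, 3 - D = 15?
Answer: -31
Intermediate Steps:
D = -12 (D = 3 - 1*15 = 3 - 15 = -12)
q = 0
v(g) = 7 - 2*g (v(g) = 7 - (g + g) = 7 - 2*g)
F = -1 (F = -1*0/(-10) - 10/10 = 0*(-⅒) - 10*⅒ = 0 - 1 = -1)
v(D)*F = (7 - 2*(-12))*(-1) = (7 + 24)*(-1) = 31*(-1) = -31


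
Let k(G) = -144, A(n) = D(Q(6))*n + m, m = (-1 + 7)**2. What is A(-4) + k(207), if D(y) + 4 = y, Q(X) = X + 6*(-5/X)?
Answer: -96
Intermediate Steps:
Q(X) = X - 30/X
D(y) = -4 + y
m = 36 (m = 6**2 = 36)
A(n) = 36 - 3*n (A(n) = (-4 + (6 - 30/6))*n + 36 = (-4 + (6 - 30*1/6))*n + 36 = (-4 + (6 - 5))*n + 36 = (-4 + 1)*n + 36 = -3*n + 36 = 36 - 3*n)
A(-4) + k(207) = (36 - 3*(-4)) - 144 = (36 + 12) - 144 = 48 - 144 = -96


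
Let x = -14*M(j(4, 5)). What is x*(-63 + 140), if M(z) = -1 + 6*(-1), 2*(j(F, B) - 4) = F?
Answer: 7546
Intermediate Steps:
j(F, B) = 4 + F/2
M(z) = -7 (M(z) = -1 - 6 = -7)
x = 98 (x = -14*(-7) = 98)
x*(-63 + 140) = 98*(-63 + 140) = 98*77 = 7546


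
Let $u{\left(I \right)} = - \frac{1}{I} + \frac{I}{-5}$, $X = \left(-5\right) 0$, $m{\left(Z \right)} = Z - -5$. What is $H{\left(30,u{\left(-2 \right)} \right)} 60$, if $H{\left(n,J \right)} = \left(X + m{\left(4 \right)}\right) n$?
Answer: $16200$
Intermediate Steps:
$m{\left(Z \right)} = 5 + Z$ ($m{\left(Z \right)} = Z + 5 = 5 + Z$)
$X = 0$
$u{\left(I \right)} = - \frac{1}{I} - \frac{I}{5}$ ($u{\left(I \right)} = - \frac{1}{I} + I \left(- \frac{1}{5}\right) = - \frac{1}{I} - \frac{I}{5}$)
$H{\left(n,J \right)} = 9 n$ ($H{\left(n,J \right)} = \left(0 + \left(5 + 4\right)\right) n = \left(0 + 9\right) n = 9 n$)
$H{\left(30,u{\left(-2 \right)} \right)} 60 = 9 \cdot 30 \cdot 60 = 270 \cdot 60 = 16200$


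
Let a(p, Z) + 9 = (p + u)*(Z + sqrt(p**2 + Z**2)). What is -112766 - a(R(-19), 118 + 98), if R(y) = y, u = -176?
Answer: -70637 + 195*sqrt(47017) ≈ -28354.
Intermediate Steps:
a(p, Z) = -9 + (-176 + p)*(Z + sqrt(Z**2 + p**2)) (a(p, Z) = -9 + (p - 176)*(Z + sqrt(p**2 + Z**2)) = -9 + (-176 + p)*(Z + sqrt(Z**2 + p**2)))
-112766 - a(R(-19), 118 + 98) = -112766 - (-9 - 176*(118 + 98) - 176*sqrt((118 + 98)**2 + (-19)**2) + (118 + 98)*(-19) - 19*sqrt((118 + 98)**2 + (-19)**2)) = -112766 - (-9 - 176*216 - 176*sqrt(216**2 + 361) + 216*(-19) - 19*sqrt(216**2 + 361)) = -112766 - (-9 - 38016 - 176*sqrt(46656 + 361) - 4104 - 19*sqrt(46656 + 361)) = -112766 - (-9 - 38016 - 176*sqrt(47017) - 4104 - 19*sqrt(47017)) = -112766 - (-42129 - 195*sqrt(47017)) = -112766 + (42129 + 195*sqrt(47017)) = -70637 + 195*sqrt(47017)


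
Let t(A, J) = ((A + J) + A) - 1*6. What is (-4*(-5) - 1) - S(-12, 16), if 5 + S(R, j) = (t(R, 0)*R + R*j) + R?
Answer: -132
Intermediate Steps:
t(A, J) = -6 + J + 2*A (t(A, J) = (J + 2*A) - 6 = -6 + J + 2*A)
S(R, j) = -5 + R + R*j + R*(-6 + 2*R) (S(R, j) = -5 + (((-6 + 0 + 2*R)*R + R*j) + R) = -5 + (((-6 + 2*R)*R + R*j) + R) = -5 + ((R*(-6 + 2*R) + R*j) + R) = -5 + ((R*j + R*(-6 + 2*R)) + R) = -5 + (R + R*j + R*(-6 + 2*R)) = -5 + R + R*j + R*(-6 + 2*R))
(-4*(-5) - 1) - S(-12, 16) = (-4*(-5) - 1) - (-5 - 12 - 12*16 + 2*(-12)*(-3 - 12)) = (20 - 1) - (-5 - 12 - 192 + 2*(-12)*(-15)) = 19 - (-5 - 12 - 192 + 360) = 19 - 1*151 = 19 - 151 = -132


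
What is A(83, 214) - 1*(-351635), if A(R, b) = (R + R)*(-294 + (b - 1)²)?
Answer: 7834085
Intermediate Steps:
A(R, b) = 2*R*(-294 + (-1 + b)²) (A(R, b) = (2*R)*(-294 + (-1 + b)²) = 2*R*(-294 + (-1 + b)²))
A(83, 214) - 1*(-351635) = 2*83*(-294 + (-1 + 214)²) - 1*(-351635) = 2*83*(-294 + 213²) + 351635 = 2*83*(-294 + 45369) + 351635 = 2*83*45075 + 351635 = 7482450 + 351635 = 7834085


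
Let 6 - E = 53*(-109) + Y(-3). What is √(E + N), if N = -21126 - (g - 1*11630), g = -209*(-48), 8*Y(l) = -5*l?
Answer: 5*I*√8798/4 ≈ 117.25*I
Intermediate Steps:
Y(l) = -5*l/8 (Y(l) = (-5*l)/8 = -5*l/8)
E = 46249/8 (E = 6 - (53*(-109) - 5/8*(-3)) = 6 - (-5777 + 15/8) = 6 - 1*(-46201/8) = 6 + 46201/8 = 46249/8 ≈ 5781.1)
g = 10032
N = -19528 (N = -21126 - (10032 - 1*11630) = -21126 - (10032 - 11630) = -21126 - 1*(-1598) = -21126 + 1598 = -19528)
√(E + N) = √(46249/8 - 19528) = √(-109975/8) = 5*I*√8798/4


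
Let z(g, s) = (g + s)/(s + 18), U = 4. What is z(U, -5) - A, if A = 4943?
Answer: -64260/13 ≈ -4943.1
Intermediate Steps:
z(g, s) = (g + s)/(18 + s)
z(U, -5) - A = (4 - 5)/(18 - 5) - 1*4943 = -1/13 - 4943 = -64260/13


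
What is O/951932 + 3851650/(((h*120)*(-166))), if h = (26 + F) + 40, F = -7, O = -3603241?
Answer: -197533149257/27969666024 ≈ -7.0624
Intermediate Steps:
h = 59 (h = (26 - 7) + 40 = 19 + 40 = 59)
O/951932 + 3851650/(((h*120)*(-166))) = -3603241/951932 + 3851650/(((59*120)*(-166))) = -3603241*1/951932 + 3851650/((7080*(-166))) = -3603241/951932 + 3851650/(-1175280) = -3603241/951932 + 3851650*(-1/1175280) = -3603241/951932 - 385165/117528 = -197533149257/27969666024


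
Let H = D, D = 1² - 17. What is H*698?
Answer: -11168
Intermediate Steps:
D = -16 (D = 1 - 17 = -16)
H = -16
H*698 = -16*698 = -11168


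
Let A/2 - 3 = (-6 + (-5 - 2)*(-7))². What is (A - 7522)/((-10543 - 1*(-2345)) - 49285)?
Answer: 3818/57483 ≈ 0.066420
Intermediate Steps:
A = 3704 (A = 6 + 2*(-6 + (-5 - 2)*(-7))² = 6 + 2*(-6 - 7*(-7))² = 6 + 2*(-6 + 49)² = 6 + 2*43² = 6 + 2*1849 = 6 + 3698 = 3704)
(A - 7522)/((-10543 - 1*(-2345)) - 49285) = (3704 - 7522)/((-10543 - 1*(-2345)) - 49285) = -3818/((-10543 + 2345) - 49285) = -3818/(-8198 - 49285) = -3818/(-57483) = -3818*(-1/57483) = 3818/57483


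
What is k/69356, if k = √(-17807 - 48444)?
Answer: I*√66251/69356 ≈ 0.0037112*I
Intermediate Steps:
k = I*√66251 (k = √(-66251) = I*√66251 ≈ 257.39*I)
k/69356 = (I*√66251)/69356 = (I*√66251)*(1/69356) = I*√66251/69356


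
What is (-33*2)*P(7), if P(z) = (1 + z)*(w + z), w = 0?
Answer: -3696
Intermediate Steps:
P(z) = z*(1 + z) (P(z) = (1 + z)*(0 + z) = (1 + z)*z = z*(1 + z))
(-33*2)*P(7) = (-33*2)*(7*(1 + 7)) = -462*8 = -66*56 = -3696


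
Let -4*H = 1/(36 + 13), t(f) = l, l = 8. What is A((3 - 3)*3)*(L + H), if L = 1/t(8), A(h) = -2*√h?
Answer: 0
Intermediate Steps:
t(f) = 8
L = ⅛ (L = 1/8 = ⅛ ≈ 0.12500)
H = -1/196 (H = -1/(4*(36 + 13)) = -¼/49 = -¼*1/49 = -1/196 ≈ -0.0051020)
A((3 - 3)*3)*(L + H) = (-2*√3*√(3 - 3))*(⅛ - 1/196) = -2*√(0*3)*(47/392) = -2*√0*(47/392) = -2*0*(47/392) = 0*(47/392) = 0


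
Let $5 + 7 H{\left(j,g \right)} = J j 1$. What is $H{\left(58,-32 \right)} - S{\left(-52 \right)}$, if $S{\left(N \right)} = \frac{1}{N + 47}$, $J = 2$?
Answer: $\frac{562}{35} \approx 16.057$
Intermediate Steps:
$S{\left(N \right)} = \frac{1}{47 + N}$
$H{\left(j,g \right)} = - \frac{5}{7} + \frac{2 j}{7}$ ($H{\left(j,g \right)} = - \frac{5}{7} + \frac{2 j 1}{7} = - \frac{5}{7} + \frac{2 j}{7}$)
$H{\left(58,-32 \right)} - S{\left(-52 \right)} = \left(- \frac{5}{7} + \frac{2}{7} \cdot 58\right) - \frac{1}{47 - 52} = \left(- \frac{5}{7} + \frac{116}{7}\right) - \frac{1}{-5} = \frac{111}{7} - - \frac{1}{5} = \frac{111}{7} + \frac{1}{5} = \frac{562}{35}$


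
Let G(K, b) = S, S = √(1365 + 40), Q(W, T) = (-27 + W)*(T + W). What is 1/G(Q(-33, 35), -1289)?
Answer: √1405/1405 ≈ 0.026679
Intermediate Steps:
S = √1405 ≈ 37.483
G(K, b) = √1405
1/G(Q(-33, 35), -1289) = 1/(√1405) = √1405/1405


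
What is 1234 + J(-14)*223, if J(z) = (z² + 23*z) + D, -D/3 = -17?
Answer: -15491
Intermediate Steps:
D = 51 (D = -3*(-17) = 51)
J(z) = 51 + z² + 23*z (J(z) = (z² + 23*z) + 51 = 51 + z² + 23*z)
1234 + J(-14)*223 = 1234 + (51 + (-14)² + 23*(-14))*223 = 1234 + (51 + 196 - 322)*223 = 1234 - 75*223 = 1234 - 16725 = -15491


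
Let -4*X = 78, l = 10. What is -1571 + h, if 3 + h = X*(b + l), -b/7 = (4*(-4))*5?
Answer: -12689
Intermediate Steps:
X = -39/2 (X = -¼*78 = -39/2 ≈ -19.500)
b = 560 (b = -7*4*(-4)*5 = -(-112)*5 = -7*(-80) = 560)
h = -11118 (h = -3 - 39*(560 + 10)/2 = -3 - 39/2*570 = -3 - 11115 = -11118)
-1571 + h = -1571 - 11118 = -12689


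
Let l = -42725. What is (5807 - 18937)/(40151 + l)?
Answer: 505/99 ≈ 5.1010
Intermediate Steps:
(5807 - 18937)/(40151 + l) = (5807 - 18937)/(40151 - 42725) = -13130/(-2574) = -13130*(-1/2574) = 505/99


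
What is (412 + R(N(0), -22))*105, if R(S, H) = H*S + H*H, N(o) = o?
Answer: 94080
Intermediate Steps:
R(S, H) = H² + H*S (R(S, H) = H*S + H² = H² + H*S)
(412 + R(N(0), -22))*105 = (412 - 22*(-22 + 0))*105 = (412 - 22*(-22))*105 = (412 + 484)*105 = 896*105 = 94080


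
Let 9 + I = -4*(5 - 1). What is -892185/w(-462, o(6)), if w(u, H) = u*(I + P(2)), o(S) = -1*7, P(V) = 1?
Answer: -42485/528 ≈ -80.464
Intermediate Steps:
o(S) = -7
I = -25 (I = -9 - 4*(5 - 1) = -9 - 4*4 = -9 - 16 = -25)
w(u, H) = -24*u (w(u, H) = u*(-25 + 1) = u*(-24) = -24*u)
-892185/w(-462, o(6)) = -892185/((-24*(-462))) = -892185/11088 = -892185*1/11088 = -42485/528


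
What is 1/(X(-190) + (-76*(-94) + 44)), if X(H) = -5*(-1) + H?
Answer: 1/7003 ≈ 0.00014280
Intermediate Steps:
X(H) = 5 + H
1/(X(-190) + (-76*(-94) + 44)) = 1/((5 - 190) + (-76*(-94) + 44)) = 1/(-185 + (7144 + 44)) = 1/(-185 + 7188) = 1/7003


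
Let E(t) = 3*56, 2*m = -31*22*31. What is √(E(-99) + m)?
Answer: I*√10403 ≈ 102.0*I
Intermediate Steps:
m = -10571 (m = (-31*22*31)/2 = (-682*31)/2 = (½)*(-21142) = -10571)
E(t) = 168
√(E(-99) + m) = √(168 - 10571) = √(-10403) = I*√10403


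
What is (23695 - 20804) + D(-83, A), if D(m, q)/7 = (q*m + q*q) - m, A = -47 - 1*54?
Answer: 133560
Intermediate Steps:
A = -101 (A = -47 - 54 = -101)
D(m, q) = -7*m + 7*q**2 + 7*m*q (D(m, q) = 7*((q*m + q*q) - m) = 7*((m*q + q**2) - m) = 7*((q**2 + m*q) - m) = 7*(q**2 - m + m*q) = -7*m + 7*q**2 + 7*m*q)
(23695 - 20804) + D(-83, A) = (23695 - 20804) + (-7*(-83) + 7*(-101)**2 + 7*(-83)*(-101)) = 2891 + (581 + 7*10201 + 58681) = 2891 + (581 + 71407 + 58681) = 2891 + 130669 = 133560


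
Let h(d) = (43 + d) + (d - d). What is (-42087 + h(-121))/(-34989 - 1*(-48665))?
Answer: -42165/13676 ≈ -3.0831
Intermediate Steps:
h(d) = 43 + d (h(d) = (43 + d) + 0 = 43 + d)
(-42087 + h(-121))/(-34989 - 1*(-48665)) = (-42087 + (43 - 121))/(-34989 - 1*(-48665)) = (-42087 - 78)/(-34989 + 48665) = -42165/13676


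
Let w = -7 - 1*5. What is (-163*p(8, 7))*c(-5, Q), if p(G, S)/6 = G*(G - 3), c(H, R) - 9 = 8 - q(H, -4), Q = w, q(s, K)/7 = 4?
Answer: 430320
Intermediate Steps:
q(s, K) = 28 (q(s, K) = 7*4 = 28)
w = -12 (w = -7 - 5 = -12)
Q = -12
c(H, R) = -11 (c(H, R) = 9 + (8 - 1*28) = 9 + (8 - 28) = 9 - 20 = -11)
p(G, S) = 6*G*(-3 + G) (p(G, S) = 6*(G*(G - 3)) = 6*(G*(-3 + G)) = 6*G*(-3 + G))
(-163*p(8, 7))*c(-5, Q) = -978*8*(-3 + 8)*(-11) = -978*8*5*(-11) = -163*240*(-11) = -39120*(-11) = 430320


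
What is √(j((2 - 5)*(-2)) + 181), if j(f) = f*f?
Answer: √217 ≈ 14.731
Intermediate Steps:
j(f) = f²
√(j((2 - 5)*(-2)) + 181) = √(((2 - 5)*(-2))² + 181) = √((-3*(-2))² + 181) = √(6² + 181) = √(36 + 181) = √217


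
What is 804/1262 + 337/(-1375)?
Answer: 340103/867625 ≈ 0.39199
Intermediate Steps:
804/1262 + 337/(-1375) = 804*(1/1262) + 337*(-1/1375) = 402/631 - 337/1375 = 340103/867625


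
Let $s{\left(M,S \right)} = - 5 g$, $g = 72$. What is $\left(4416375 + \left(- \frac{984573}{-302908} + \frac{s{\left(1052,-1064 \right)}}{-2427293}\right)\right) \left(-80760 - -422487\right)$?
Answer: $\frac{1109630800972992171010563}{735246468044} \approx 1.5092 \cdot 10^{12}$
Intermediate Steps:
$s{\left(M,S \right)} = -360$ ($s{\left(M,S \right)} = \left(-5\right) 72 = -360$)
$\left(4416375 + \left(- \frac{984573}{-302908} + \frac{s{\left(1052,-1064 \right)}}{-2427293}\right)\right) \left(-80760 - -422487\right) = \left(4416375 - \left(- \frac{984573}{302908} - \frac{360}{2427293}\right)\right) \left(-80760 - -422487\right) = \left(4416375 - - \frac{2389956197769}{735246468044}\right) \left(-80760 + 422487\right) = \left(4416375 + \left(\frac{984573}{302908} + \frac{360}{2427293}\right)\right) 341727 = \left(4416375 + \frac{2389956197769}{735246468044}\right) 341727 = \frac{3247126510264018269}{735246468044} \cdot 341727 = \frac{1109630800972992171010563}{735246468044}$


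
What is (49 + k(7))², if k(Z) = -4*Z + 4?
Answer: 625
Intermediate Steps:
k(Z) = 4 - 4*Z
(49 + k(7))² = (49 + (4 - 4*7))² = (49 + (4 - 28))² = (49 - 24)² = 25² = 625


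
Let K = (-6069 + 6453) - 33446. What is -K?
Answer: 33062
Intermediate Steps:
K = -33062 (K = 384 - 33446 = -33062)
-K = -1*(-33062) = 33062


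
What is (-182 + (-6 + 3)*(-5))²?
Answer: 27889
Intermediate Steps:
(-182 + (-6 + 3)*(-5))² = (-182 - 3*(-5))² = (-182 + 15)² = (-167)² = 27889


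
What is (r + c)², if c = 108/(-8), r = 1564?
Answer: 9616201/4 ≈ 2.4041e+6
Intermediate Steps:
c = -27/2 (c = 108*(-⅛) = -27/2 ≈ -13.500)
(r + c)² = (1564 - 27/2)² = (3101/2)² = 9616201/4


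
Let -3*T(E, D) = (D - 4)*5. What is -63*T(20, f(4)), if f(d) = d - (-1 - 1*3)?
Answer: 420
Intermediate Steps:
f(d) = 4 + d (f(d) = d - (-1 - 3) = d - 1*(-4) = d + 4 = 4 + d)
T(E, D) = 20/3 - 5*D/3 (T(E, D) = -(D - 4)*5/3 = -(-4 + D)*5/3 = -(-20 + 5*D)/3 = 20/3 - 5*D/3)
-63*T(20, f(4)) = -63*(20/3 - 5*(4 + 4)/3) = -63*(20/3 - 5/3*8) = -63*(20/3 - 40/3) = -63*(-20/3) = 420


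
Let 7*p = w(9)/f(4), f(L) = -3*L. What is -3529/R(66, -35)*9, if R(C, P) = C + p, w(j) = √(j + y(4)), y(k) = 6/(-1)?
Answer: -4930323552/10245311 - 889308*√3/10245311 ≈ -481.38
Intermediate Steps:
y(k) = -6 (y(k) = 6*(-1) = -6)
w(j) = √(-6 + j) (w(j) = √(j - 6) = √(-6 + j))
p = -√3/84 (p = (√(-6 + 9)/((-3*4)))/7 = (√3/(-12))/7 = (√3*(-1/12))/7 = (-√3/12)/7 = -√3/84 ≈ -0.020620)
R(C, P) = C - √3/84
-3529/R(66, -35)*9 = -3529/(66 - √3/84)*9 = -31761/(66 - √3/84)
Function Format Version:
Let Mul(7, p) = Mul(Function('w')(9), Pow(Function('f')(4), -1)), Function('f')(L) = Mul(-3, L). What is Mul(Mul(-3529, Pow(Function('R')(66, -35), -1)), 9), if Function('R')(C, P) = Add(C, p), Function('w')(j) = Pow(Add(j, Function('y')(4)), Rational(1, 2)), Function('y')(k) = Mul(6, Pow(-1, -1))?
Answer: Add(Rational(-4930323552, 10245311), Mul(Rational(-889308, 10245311), Pow(3, Rational(1, 2)))) ≈ -481.38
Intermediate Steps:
Function('y')(k) = -6 (Function('y')(k) = Mul(6, -1) = -6)
Function('w')(j) = Pow(Add(-6, j), Rational(1, 2)) (Function('w')(j) = Pow(Add(j, -6), Rational(1, 2)) = Pow(Add(-6, j), Rational(1, 2)))
p = Mul(Rational(-1, 84), Pow(3, Rational(1, 2))) (p = Mul(Rational(1, 7), Mul(Pow(Add(-6, 9), Rational(1, 2)), Pow(Mul(-3, 4), -1))) = Mul(Rational(1, 7), Mul(Pow(3, Rational(1, 2)), Pow(-12, -1))) = Mul(Rational(1, 7), Mul(Pow(3, Rational(1, 2)), Rational(-1, 12))) = Mul(Rational(1, 7), Mul(Rational(-1, 12), Pow(3, Rational(1, 2)))) = Mul(Rational(-1, 84), Pow(3, Rational(1, 2))) ≈ -0.020620)
Function('R')(C, P) = Add(C, Mul(Rational(-1, 84), Pow(3, Rational(1, 2))))
Mul(Mul(-3529, Pow(Function('R')(66, -35), -1)), 9) = Mul(Mul(-3529, Pow(Add(66, Mul(Rational(-1, 84), Pow(3, Rational(1, 2)))), -1)), 9) = Mul(-31761, Pow(Add(66, Mul(Rational(-1, 84), Pow(3, Rational(1, 2)))), -1))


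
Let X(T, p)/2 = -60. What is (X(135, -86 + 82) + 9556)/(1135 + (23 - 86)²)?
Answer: 2359/1276 ≈ 1.8487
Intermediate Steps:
X(T, p) = -120 (X(T, p) = 2*(-60) = -120)
(X(135, -86 + 82) + 9556)/(1135 + (23 - 86)²) = (-120 + 9556)/(1135 + (23 - 86)²) = 9436/(1135 + (-63)²) = 9436/(1135 + 3969) = 9436/5104 = 9436*(1/5104) = 2359/1276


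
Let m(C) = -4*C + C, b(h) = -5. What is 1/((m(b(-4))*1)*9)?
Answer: 1/135 ≈ 0.0074074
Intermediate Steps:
m(C) = -3*C
1/((m(b(-4))*1)*9) = 1/((-3*(-5)*1)*9) = 1/((15*1)*9) = 1/(15*9) = 1/135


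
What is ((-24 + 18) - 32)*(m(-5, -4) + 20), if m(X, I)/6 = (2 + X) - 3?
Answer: 608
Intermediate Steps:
m(X, I) = -6 + 6*X (m(X, I) = 6*((2 + X) - 3) = 6*(-1 + X) = -6 + 6*X)
((-24 + 18) - 32)*(m(-5, -4) + 20) = ((-24 + 18) - 32)*((-6 + 6*(-5)) + 20) = (-6 - 32)*((-6 - 30) + 20) = -38*(-36 + 20) = -38*(-16) = 608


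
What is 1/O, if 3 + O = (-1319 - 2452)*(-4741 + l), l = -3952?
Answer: 1/32781300 ≈ 3.0505e-8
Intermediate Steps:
O = 32781300 (O = -3 + (-1319 - 2452)*(-4741 - 3952) = -3 - 3771*(-8693) = -3 + 32781303 = 32781300)
1/O = 1/32781300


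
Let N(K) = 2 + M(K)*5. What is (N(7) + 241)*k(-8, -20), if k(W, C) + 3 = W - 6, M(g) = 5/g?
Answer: -29342/7 ≈ -4191.7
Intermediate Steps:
N(K) = 2 + 25/K (N(K) = 2 + (5/K)*5 = 2 + 25/K)
k(W, C) = -9 + W (k(W, C) = -3 + (W - 6) = -3 + (-6 + W) = -9 + W)
(N(7) + 241)*k(-8, -20) = ((2 + 25/7) + 241)*(-9 - 8) = ((2 + 25*(⅐)) + 241)*(-17) = ((2 + 25/7) + 241)*(-17) = (39/7 + 241)*(-17) = (1726/7)*(-17) = -29342/7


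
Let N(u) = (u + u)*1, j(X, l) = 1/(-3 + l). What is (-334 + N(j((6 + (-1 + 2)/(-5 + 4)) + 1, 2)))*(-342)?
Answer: 114912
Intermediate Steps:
N(u) = 2*u (N(u) = (2*u)*1 = 2*u)
(-334 + N(j((6 + (-1 + 2)/(-5 + 4)) + 1, 2)))*(-342) = (-334 + 2/(-3 + 2))*(-342) = (-334 + 2/(-1))*(-342) = (-334 + 2*(-1))*(-342) = (-334 - 2)*(-342) = -336*(-342) = 114912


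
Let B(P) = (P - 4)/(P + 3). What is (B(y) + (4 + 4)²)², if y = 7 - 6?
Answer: 64009/16 ≈ 4000.6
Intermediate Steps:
y = 1
B(P) = (-4 + P)/(3 + P)
(B(y) + (4 + 4)²)² = ((-4 + 1)/(3 + 1) + (4 + 4)²)² = (-3/4 + 8²)² = ((¼)*(-3) + 64)² = (-¾ + 64)² = (253/4)² = 64009/16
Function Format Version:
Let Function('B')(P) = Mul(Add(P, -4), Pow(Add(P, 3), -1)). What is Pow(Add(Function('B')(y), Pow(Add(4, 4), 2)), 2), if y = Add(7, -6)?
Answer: Rational(64009, 16) ≈ 4000.6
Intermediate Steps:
y = 1
Function('B')(P) = Mul(Pow(Add(3, P), -1), Add(-4, P)) (Function('B')(P) = Mul(Add(-4, P), Pow(Add(3, P), -1)) = Mul(Pow(Add(3, P), -1), Add(-4, P)))
Pow(Add(Function('B')(y), Pow(Add(4, 4), 2)), 2) = Pow(Add(Mul(Pow(Add(3, 1), -1), Add(-4, 1)), Pow(Add(4, 4), 2)), 2) = Pow(Add(Mul(Pow(4, -1), -3), Pow(8, 2)), 2) = Pow(Add(Mul(Rational(1, 4), -3), 64), 2) = Pow(Add(Rational(-3, 4), 64), 2) = Pow(Rational(253, 4), 2) = Rational(64009, 16)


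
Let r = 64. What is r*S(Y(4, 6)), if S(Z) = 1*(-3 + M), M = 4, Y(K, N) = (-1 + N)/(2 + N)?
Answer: 64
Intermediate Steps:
Y(K, N) = (-1 + N)/(2 + N)
S(Z) = 1 (S(Z) = 1*(-3 + 4) = 1*1 = 1)
r*S(Y(4, 6)) = 64*1 = 64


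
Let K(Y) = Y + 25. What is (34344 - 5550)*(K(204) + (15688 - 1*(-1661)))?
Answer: 506140932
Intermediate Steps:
K(Y) = 25 + Y
(34344 - 5550)*(K(204) + (15688 - 1*(-1661))) = (34344 - 5550)*((25 + 204) + (15688 - 1*(-1661))) = 28794*(229 + (15688 + 1661)) = 28794*(229 + 17349) = 28794*17578 = 506140932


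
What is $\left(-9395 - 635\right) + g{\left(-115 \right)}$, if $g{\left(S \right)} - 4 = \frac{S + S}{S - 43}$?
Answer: $- \frac{791939}{79} \approx -10025.0$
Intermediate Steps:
$g{\left(S \right)} = 4 + \frac{2 S}{-43 + S}$ ($g{\left(S \right)} = 4 + \frac{S + S}{S - 43} = 4 + \frac{2 S}{-43 + S}$)
$\left(-9395 - 635\right) + g{\left(-115 \right)} = \left(-9395 - 635\right) + \frac{2 \left(-86 + 3 \left(-115\right)\right)}{-43 - 115} = -10030 + \frac{2 \left(-86 - 345\right)}{-158} = -10030 + 2 \left(- \frac{1}{158}\right) \left(-431\right) = -10030 + \frac{431}{79} = - \frac{791939}{79}$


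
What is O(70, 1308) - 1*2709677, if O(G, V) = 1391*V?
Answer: -890249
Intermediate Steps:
O(70, 1308) - 1*2709677 = 1391*1308 - 1*2709677 = 1819428 - 2709677 = -890249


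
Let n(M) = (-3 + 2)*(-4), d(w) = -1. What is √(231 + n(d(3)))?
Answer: √235 ≈ 15.330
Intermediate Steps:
n(M) = 4 (n(M) = -1*(-4) = 4)
√(231 + n(d(3))) = √(231 + 4) = √235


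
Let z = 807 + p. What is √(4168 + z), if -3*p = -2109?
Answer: √5678 ≈ 75.353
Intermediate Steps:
p = 703 (p = -⅓*(-2109) = 703)
z = 1510 (z = 807 + 703 = 1510)
√(4168 + z) = √(4168 + 1510) = √5678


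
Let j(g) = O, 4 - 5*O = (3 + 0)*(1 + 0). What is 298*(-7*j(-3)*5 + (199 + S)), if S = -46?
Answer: 43508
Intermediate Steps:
O = 1/5 (O = 4/5 - (3 + 0)*(1 + 0)/5 = 4/5 - 3/5 = 1/5 ≈ 0.20000)
j(g) = 1/5
298*(-7*j(-3)*5 + (199 + S)) = 298*(-7*1/5*5 + (199 - 46)) = 298*(-7/5*5 + 153) = 298*(-7 + 153) = 298*146 = 43508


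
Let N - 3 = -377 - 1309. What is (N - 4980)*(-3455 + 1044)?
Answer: 16064493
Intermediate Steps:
N = -1683 (N = 3 + (-377 - 1309) = 3 - 1686 = -1683)
(N - 4980)*(-3455 + 1044) = (-1683 - 4980)*(-3455 + 1044) = -6663*(-2411) = 16064493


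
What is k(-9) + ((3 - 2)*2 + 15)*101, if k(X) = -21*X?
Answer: 1906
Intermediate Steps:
k(-9) + ((3 - 2)*2 + 15)*101 = -21*(-9) + ((3 - 2)*2 + 15)*101 = 189 + (1*2 + 15)*101 = 189 + (2 + 15)*101 = 189 + 17*101 = 189 + 1717 = 1906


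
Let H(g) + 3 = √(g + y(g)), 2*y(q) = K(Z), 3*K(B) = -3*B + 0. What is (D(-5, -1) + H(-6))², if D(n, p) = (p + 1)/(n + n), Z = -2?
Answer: (-3 + I*√5)² ≈ 4.0 - 13.416*I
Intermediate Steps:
K(B) = -B (K(B) = (-3*B + 0)/3 = (-3*B)/3 = -B)
y(q) = 1 (y(q) = (-1*(-2))/2 = (½)*2 = 1)
H(g) = -3 + √(1 + g) (H(g) = -3 + √(g + 1) = -3 + √(1 + g))
D(n, p) = (1 + p)/(2*n) (D(n, p) = (1 + p)/((2*n)) = (1 + p)*(1/(2*n)) = (1 + p)/(2*n))
(D(-5, -1) + H(-6))² = ((½)*(1 - 1)/(-5) + (-3 + √(1 - 6)))² = ((½)*(-⅕)*0 + (-3 + √(-5)))² = (0 + (-3 + I*√5))² = (-3 + I*√5)²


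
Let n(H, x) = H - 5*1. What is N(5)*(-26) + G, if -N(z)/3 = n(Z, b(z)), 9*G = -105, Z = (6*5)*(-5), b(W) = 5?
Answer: -36305/3 ≈ -12102.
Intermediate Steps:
Z = -150 (Z = 30*(-5) = -150)
n(H, x) = -5 + H (n(H, x) = H - 5 = -5 + H)
G = -35/3 (G = (⅑)*(-105) = -35/3 ≈ -11.667)
N(z) = 465 (N(z) = -3*(-5 - 150) = -3*(-155) = 465)
N(5)*(-26) + G = 465*(-26) - 35/3 = -12090 - 35/3 = -36305/3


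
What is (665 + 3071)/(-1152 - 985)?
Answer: -3736/2137 ≈ -1.7482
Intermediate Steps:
(665 + 3071)/(-1152 - 985) = 3736/(-2137) = 3736*(-1/2137) = -3736/2137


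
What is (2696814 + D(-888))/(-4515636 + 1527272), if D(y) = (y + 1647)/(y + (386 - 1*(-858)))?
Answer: -960066543/1063857584 ≈ -0.90244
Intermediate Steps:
D(y) = (1647 + y)/(1244 + y) (D(y) = (1647 + y)/(y + (386 + 858)) = (1647 + y)/(y + 1244) = (1647 + y)/(1244 + y))
(2696814 + D(-888))/(-4515636 + 1527272) = (2696814 + (1647 - 888)/(1244 - 888))/(-4515636 + 1527272) = (2696814 + 759/356)/(-2988364) = (2696814 + (1/356)*759)*(-1/2988364) = (2696814 + 759/356)*(-1/2988364) = (960066543/356)*(-1/2988364) = -960066543/1063857584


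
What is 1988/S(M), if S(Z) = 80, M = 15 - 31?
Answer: 497/20 ≈ 24.850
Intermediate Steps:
M = -16
1988/S(M) = 1988/80 = 1988*(1/80) = 497/20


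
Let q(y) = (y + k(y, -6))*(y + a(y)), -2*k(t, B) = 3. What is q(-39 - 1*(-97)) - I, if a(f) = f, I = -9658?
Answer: 16212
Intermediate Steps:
k(t, B) = -3/2 (k(t, B) = -1/2*3 = -3/2)
q(y) = 2*y*(-3/2 + y) (q(y) = (y - 3/2)*(y + y) = (-3/2 + y)*(2*y) = 2*y*(-3/2 + y))
q(-39 - 1*(-97)) - I = (-39 - 1*(-97))*(-3 + 2*(-39 - 1*(-97))) - 1*(-9658) = (-39 + 97)*(-3 + 2*(-39 + 97)) + 9658 = 58*(-3 + 2*58) + 9658 = 58*(-3 + 116) + 9658 = 58*113 + 9658 = 6554 + 9658 = 16212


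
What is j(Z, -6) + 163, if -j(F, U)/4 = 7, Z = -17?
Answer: 135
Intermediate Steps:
j(F, U) = -28 (j(F, U) = -4*7 = -28)
j(Z, -6) + 163 = -28 + 163 = 135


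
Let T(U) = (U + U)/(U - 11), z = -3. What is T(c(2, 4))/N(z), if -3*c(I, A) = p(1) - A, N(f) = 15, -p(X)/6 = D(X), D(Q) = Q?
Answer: -4/69 ≈ -0.057971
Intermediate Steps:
p(X) = -6*X
c(I, A) = 2 + A/3 (c(I, A) = -(-6*1 - A)/3 = -(-6 - A)/3 = 2 + A/3)
T(U) = 2*U/(-11 + U) (T(U) = (2*U)/(-11 + U) = 2*U/(-11 + U))
T(c(2, 4))/N(z) = (2*(2 + (1/3)*4)/(-11 + (2 + (1/3)*4)))/15 = (2*(2 + 4/3)/(-11 + (2 + 4/3)))*(1/15) = (2*(10/3)/(-11 + 10/3))*(1/15) = (2*(10/3)/(-23/3))*(1/15) = (2*(10/3)*(-3/23))*(1/15) = -20/23*1/15 = -4/69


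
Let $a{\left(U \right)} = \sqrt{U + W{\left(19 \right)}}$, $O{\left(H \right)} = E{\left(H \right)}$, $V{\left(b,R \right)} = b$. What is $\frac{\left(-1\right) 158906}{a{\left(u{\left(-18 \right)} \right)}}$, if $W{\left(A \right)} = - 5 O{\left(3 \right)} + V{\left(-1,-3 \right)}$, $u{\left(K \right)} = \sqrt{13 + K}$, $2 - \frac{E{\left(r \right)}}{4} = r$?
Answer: $- \frac{158906}{\sqrt{19 + i \sqrt{5}}} \approx -36268.0 + 2126.8 i$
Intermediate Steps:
$E{\left(r \right)} = 8 - 4 r$
$O{\left(H \right)} = 8 - 4 H$
$W{\left(A \right)} = 19$ ($W{\left(A \right)} = - 5 \left(8 - 12\right) - 1 = \left(-5\right) \left(-4\right) - 1 = 20 - 1 = 19$)
$a{\left(U \right)} = \sqrt{19 + U}$ ($a{\left(U \right)} = \sqrt{U + 19} = \sqrt{19 + U}$)
$\frac{\left(-1\right) 158906}{a{\left(u{\left(-18 \right)} \right)}} = \frac{\left(-1\right) 158906}{\sqrt{19 + \sqrt{13 - 18}}} = - \frac{158906}{\sqrt{19 + \sqrt{-5}}} = - \frac{158906}{\sqrt{19 + i \sqrt{5}}}$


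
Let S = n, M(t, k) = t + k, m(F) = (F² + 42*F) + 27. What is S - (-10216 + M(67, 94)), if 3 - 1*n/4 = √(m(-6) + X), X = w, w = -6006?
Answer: 10067 - 4*I*√6195 ≈ 10067.0 - 314.83*I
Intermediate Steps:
X = -6006
m(F) = 27 + F² + 42*F
M(t, k) = k + t
n = 12 - 4*I*√6195 (n = 12 - 4*√((27 + (-6)² + 42*(-6)) - 6006) = 12 - 4*√((27 + 36 - 252) - 6006) = 12 - 4*√(-189 - 6006) = 12 - 4*I*√6195 ≈ 12.0 - 314.83*I)
S = 12 - 4*I*√6195 ≈ 12.0 - 314.83*I
S - (-10216 + M(67, 94)) = (12 - 4*I*√6195) - (-10216 + (94 + 67)) = (12 - 4*I*√6195) - (-10216 + 161) = (12 - 4*I*√6195) - 1*(-10055) = (12 - 4*I*√6195) + 10055 = 10067 - 4*I*√6195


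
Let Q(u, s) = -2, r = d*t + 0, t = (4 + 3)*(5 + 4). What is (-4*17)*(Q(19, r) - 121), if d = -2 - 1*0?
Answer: 8364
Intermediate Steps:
d = -2 (d = -2 + 0 = -2)
t = 63 (t = 7*9 = 63)
r = -126 (r = -2*63 + 0 = -126 + 0 = -126)
(-4*17)*(Q(19, r) - 121) = (-4*17)*(-2 - 121) = -68*(-123) = 8364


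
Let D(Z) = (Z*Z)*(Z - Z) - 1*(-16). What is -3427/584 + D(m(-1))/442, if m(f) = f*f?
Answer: -752695/129064 ≈ -5.8320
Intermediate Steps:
m(f) = f²
D(Z) = 16 (D(Z) = Z²*0 + 16 = 0 + 16 = 16)
-3427/584 + D(m(-1))/442 = -3427/584 + 16/442 = -3427*1/584 + 16*(1/442) = -3427/584 + 8/221 = -752695/129064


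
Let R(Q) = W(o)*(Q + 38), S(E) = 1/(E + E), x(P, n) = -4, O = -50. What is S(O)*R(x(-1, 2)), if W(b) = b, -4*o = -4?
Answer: -17/50 ≈ -0.34000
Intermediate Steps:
o = 1 (o = -1/4*(-4) = 1)
S(E) = 1/(2*E)
R(Q) = 38 + Q (R(Q) = 1*(Q + 38) = 1*(38 + Q) = 38 + Q)
S(O)*R(x(-1, 2)) = ((1/2)/(-50))*(38 - 4) = ((1/2)*(-1/50))*34 = -1/100*34 = -17/50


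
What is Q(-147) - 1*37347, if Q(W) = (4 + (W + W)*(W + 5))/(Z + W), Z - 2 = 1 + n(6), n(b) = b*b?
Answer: -1018807/27 ≈ -37734.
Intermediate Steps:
n(b) = b²
Z = 39 (Z = 2 + (1 + 6²) = 2 + (1 + 36) = 2 + 37 = 39)
Q(W) = (4 + 2*W*(5 + W))/(39 + W) (Q(W) = (4 + (W + W)*(W + 5))/(39 + W) = (4 + (2*W)*(5 + W))/(39 + W) = (4 + 2*W*(5 + W))/(39 + W))
Q(-147) - 1*37347 = 2*(2 + (-147)² + 5*(-147))/(39 - 147) - 1*37347 = 2*(2 + 21609 - 735)/(-108) - 37347 = 2*(-1/108)*20876 - 37347 = -10438/27 - 37347 = -1018807/27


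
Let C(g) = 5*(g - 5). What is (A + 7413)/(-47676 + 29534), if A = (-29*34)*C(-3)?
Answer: -46853/18142 ≈ -2.5826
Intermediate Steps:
C(g) = -25 + 5*g (C(g) = 5*(-5 + g) = -25 + 5*g)
A = 39440 (A = (-29*34)*(-25 + 5*(-3)) = -986*(-25 - 15) = -986*(-40) = 39440)
(A + 7413)/(-47676 + 29534) = (39440 + 7413)/(-47676 + 29534) = 46853/(-18142) = 46853*(-1/18142) = -46853/18142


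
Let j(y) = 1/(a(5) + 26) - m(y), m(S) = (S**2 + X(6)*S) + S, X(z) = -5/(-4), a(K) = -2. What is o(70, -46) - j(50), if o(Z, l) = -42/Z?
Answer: 313423/120 ≈ 2611.9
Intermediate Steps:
X(z) = 5/4 (X(z) = -5*(-1/4) = 5/4)
m(S) = S**2 + 9*S/4 (m(S) = (S**2 + 5*S/4) + S = S**2 + 9*S/4)
j(y) = 1/24 - y*(9 + 4*y)/4 (j(y) = 1/(-2 + 26) - y*(9 + 4*y)/4 = 1/24 - y*(9 + 4*y)/4)
o(70, -46) - j(50) = -42/70 - (1/24 - 1/4*50*(9 + 4*50)) = -42*1/70 - (1/24 - 1/4*50*(9 + 200)) = -3/5 - (1/24 - 1/4*50*209) = -3/5 - (1/24 - 5225/2) = -3/5 - 1*(-62699/24) = -3/5 + 62699/24 = 313423/120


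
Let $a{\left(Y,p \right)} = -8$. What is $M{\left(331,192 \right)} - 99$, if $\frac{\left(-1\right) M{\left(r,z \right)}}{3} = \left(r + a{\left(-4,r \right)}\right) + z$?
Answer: $-1644$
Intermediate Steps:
$M{\left(r,z \right)} = 24 - 3 r - 3 z$ ($M{\left(r,z \right)} = - 3 \left(\left(r - 8\right) + z\right) = - 3 \left(\left(-8 + r\right) + z\right) = - 3 \left(-8 + r + z\right) = 24 - 3 r - 3 z$)
$M{\left(331,192 \right)} - 99 = \left(24 - 993 - 576\right) - 99 = -1545 - 99 = -1644$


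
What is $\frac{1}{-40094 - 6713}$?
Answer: $- \frac{1}{46807} \approx -2.1364 \cdot 10^{-5}$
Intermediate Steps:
$\frac{1}{-40094 - 6713} = \frac{1}{-46807} = - \frac{1}{46807}$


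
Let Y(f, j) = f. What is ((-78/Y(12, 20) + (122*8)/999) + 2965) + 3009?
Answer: 11925017/1998 ≈ 5968.5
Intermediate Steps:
((-78/Y(12, 20) + (122*8)/999) + 2965) + 3009 = ((-78/12 + (122*8)/999) + 2965) + 3009 = ((-78*1/12 + 976*(1/999)) + 2965) + 3009 = ((-13/2 + 976/999) + 2965) + 3009 = (-11035/1998 + 2965) + 3009 = 5913035/1998 + 3009 = 11925017/1998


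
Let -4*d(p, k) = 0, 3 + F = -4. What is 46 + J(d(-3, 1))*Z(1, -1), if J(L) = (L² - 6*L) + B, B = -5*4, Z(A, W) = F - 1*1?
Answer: 206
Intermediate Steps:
F = -7 (F = -3 - 4 = -7)
Z(A, W) = -8 (Z(A, W) = -7 - 1*1 = -7 - 1 = -8)
B = -20
d(p, k) = 0 (d(p, k) = -¼*0 = 0)
J(L) = -20 + L² - 6*L (J(L) = (L² - 6*L) - 20 = -20 + L² - 6*L)
46 + J(d(-3, 1))*Z(1, -1) = 46 + (-20 + 0² - 6*0)*(-8) = 46 + (-20 + 0 + 0)*(-8) = 46 - 20*(-8) = 46 + 160 = 206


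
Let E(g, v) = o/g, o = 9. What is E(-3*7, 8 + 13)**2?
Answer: 9/49 ≈ 0.18367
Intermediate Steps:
E(g, v) = 9/g
E(-3*7, 8 + 13)**2 = (9/((-3*7)))**2 = (9/(-21))**2 = (9*(-1/21))**2 = (-3/7)**2 = 9/49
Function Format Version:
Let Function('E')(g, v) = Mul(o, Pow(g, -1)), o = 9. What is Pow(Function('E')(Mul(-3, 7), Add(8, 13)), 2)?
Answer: Rational(9, 49) ≈ 0.18367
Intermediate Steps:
Function('E')(g, v) = Mul(9, Pow(g, -1))
Pow(Function('E')(Mul(-3, 7), Add(8, 13)), 2) = Pow(Mul(9, Pow(Mul(-3, 7), -1)), 2) = Pow(Mul(9, Pow(-21, -1)), 2) = Pow(Mul(9, Rational(-1, 21)), 2) = Pow(Rational(-3, 7), 2) = Rational(9, 49)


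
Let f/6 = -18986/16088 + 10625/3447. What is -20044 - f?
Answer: -92681641361/4621278 ≈ -20055.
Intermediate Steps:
f = 52745129/4621278 (f = 6*(-18986/16088 + 10625/3447) = 6*(-18986*1/16088 + 10625*(1/3447)) = 6*(-9493/8044 + 10625/3447) = 6*(52745129/27727668) = 52745129/4621278 ≈ 11.414)
-20044 - f = -20044 - 1*52745129/4621278 = -20044 - 52745129/4621278 = -92681641361/4621278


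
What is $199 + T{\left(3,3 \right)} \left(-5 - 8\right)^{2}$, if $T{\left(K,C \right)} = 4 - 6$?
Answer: $-139$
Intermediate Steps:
$T{\left(K,C \right)} = -2$ ($T{\left(K,C \right)} = 4 - 6 = -2$)
$199 + T{\left(3,3 \right)} \left(-5 - 8\right)^{2} = 199 - 2 \left(-5 - 8\right)^{2} = 199 - 2 \left(-13\right)^{2} = 199 - 338 = -139$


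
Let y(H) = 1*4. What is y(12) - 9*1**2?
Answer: -5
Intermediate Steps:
y(H) = 4
y(12) - 9*1**2 = 4 - 9*1**2 = 4 - 9 = -5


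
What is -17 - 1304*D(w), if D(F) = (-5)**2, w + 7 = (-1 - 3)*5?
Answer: -32617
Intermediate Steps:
w = -27 (w = -7 + (-1 - 3)*5 = -7 - 4*5 = -7 - 20 = -27)
D(F) = 25
-17 - 1304*D(w) = -17 - 1304*25 = -17 - 32600 = -32617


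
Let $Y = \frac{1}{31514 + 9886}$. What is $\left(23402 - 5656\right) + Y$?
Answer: $\frac{734684401}{41400} \approx 17746.0$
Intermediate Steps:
$Y = \frac{1}{41400} \approx 2.4155 \cdot 10^{-5}$
$\left(23402 - 5656\right) + Y = \left(23402 - 5656\right) + \frac{1}{41400} = 17746 + \frac{1}{41400} = \frac{734684401}{41400}$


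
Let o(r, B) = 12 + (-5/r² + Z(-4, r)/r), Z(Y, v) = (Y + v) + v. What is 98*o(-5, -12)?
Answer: 7154/5 ≈ 1430.8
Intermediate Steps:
Z(Y, v) = Y + 2*v
o(r, B) = 12 - 5/r² + (-4 + 2*r)/r (o(r, B) = 12 + (-5/r² + (-4 + 2*r)/r) = 12 - 5/r² + (-4 + 2*r)/r)
98*o(-5, -12) = 98*(14 - 5/(-5)² - 4/(-5)) = 98*(14 - 5*1/25 - 4*(-⅕)) = 98*(14 - ⅕ + ⅘) = 98*(73/5) = 7154/5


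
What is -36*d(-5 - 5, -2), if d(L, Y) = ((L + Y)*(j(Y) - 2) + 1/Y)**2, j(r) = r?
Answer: -81225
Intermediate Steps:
d(L, Y) = (1/Y + (-2 + Y)*(L + Y))**2 (d(L, Y) = ((L + Y)*(Y - 2) + 1/Y)**2 = ((L + Y)*(-2 + Y) + 1/Y)**2 = ((-2 + Y)*(L + Y) + 1/Y)**2 = (1/Y + (-2 + Y)*(L + Y))**2)
-36*d(-5 - 5, -2) = -36*(1 + (-2)**3 - 2*(-2)**2 + (-5 - 5)*(-2)**2 - 2*(-5 - 5)*(-2))**2/(-2)**2 = -9*(1 - 8 - 2*4 - 10*4 - 2*(-10)*(-2))**2 = -9*(1 - 8 - 8 - 40 - 40)**2 = -9*(-95)**2 = -9*9025 = -36*9025/4 = -81225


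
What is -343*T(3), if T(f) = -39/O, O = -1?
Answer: -13377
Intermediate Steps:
T(f) = 39 (T(f) = -39/(-1) = -39*(-1) = 39)
-343*T(3) = -343*39 = -13377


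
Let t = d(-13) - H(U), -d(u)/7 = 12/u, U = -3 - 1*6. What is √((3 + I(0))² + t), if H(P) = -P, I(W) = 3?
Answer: √5655/13 ≈ 5.7846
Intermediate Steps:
U = -9 (U = -3 - 6 = -9)
d(u) = -84/u
t = -33/13 (t = -84/(-13) - (-1)*(-9) = -84*(-1/13) - 1*9 = 84/13 - 9 = -33/13 ≈ -2.5385)
√((3 + I(0))² + t) = √((3 + 3)² - 33/13) = √(6² - 33/13) = √(36 - 33/13) = √(435/13) = √5655/13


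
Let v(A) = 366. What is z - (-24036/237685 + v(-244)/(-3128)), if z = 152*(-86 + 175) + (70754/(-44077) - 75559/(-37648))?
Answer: 2086344225188494313181/154217077816962160 ≈ 13529.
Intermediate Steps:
z = 22449177268539/1659410896 (z = 152*89 + (70754*(-1/44077) - 75559*(-1/37648)) = 13528 + (-70754/44077 + 75559/37648) = 13528 + 666667451/1659410896 = 22449177268539/1659410896 ≈ 13528.)
z - (-24036/237685 + v(-244)/(-3128)) = 22449177268539/1659410896 - (-24036/237685 + 366/(-3128)) = 22449177268539/1659410896 - (-24036*1/237685 + 366*(-1/3128)) = 22449177268539/1659410896 - (-24036/237685 - 183/1564) = 22449177268539/1659410896 - 1*(-81088659/371739340) = 22449177268539/1659410896 + 81088659/371739340 = 2086344225188494313181/154217077816962160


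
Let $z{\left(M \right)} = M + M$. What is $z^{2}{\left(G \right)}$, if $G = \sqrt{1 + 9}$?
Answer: $40$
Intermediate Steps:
$G = \sqrt{10} \approx 3.1623$
$z{\left(M \right)} = 2 M$
$z^{2}{\left(G \right)} = \left(2 \sqrt{10}\right)^{2} = 40$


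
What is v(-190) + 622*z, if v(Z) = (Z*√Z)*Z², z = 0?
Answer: -6859000*I*√190 ≈ -9.4545e+7*I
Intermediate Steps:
v(Z) = Z^(7/2) (v(Z) = Z^(3/2)*Z² = Z^(7/2))
v(-190) + 622*z = (-190)^(7/2) + 622*0 = -6859000*I*√190 + 0 = -6859000*I*√190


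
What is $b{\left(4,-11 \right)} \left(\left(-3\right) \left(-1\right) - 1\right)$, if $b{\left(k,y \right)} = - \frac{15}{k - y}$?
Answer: $-2$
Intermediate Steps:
$b{\left(4,-11 \right)} \left(\left(-3\right) \left(-1\right) - 1\right) = \frac{15}{-11 - 4} \left(\left(-3\right) \left(-1\right) - 1\right) = \frac{15}{-11 - 4} \left(3 - 1\right) = \frac{15}{-15} \cdot 2 = 15 \left(- \frac{1}{15}\right) 2 = \left(-1\right) 2 = -2$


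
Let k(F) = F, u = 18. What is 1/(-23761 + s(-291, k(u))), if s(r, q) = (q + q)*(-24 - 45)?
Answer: -1/26245 ≈ -3.8103e-5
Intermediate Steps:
s(r, q) = -138*q (s(r, q) = (2*q)*(-69) = -138*q)
1/(-23761 + s(-291, k(u))) = 1/(-23761 - 138*18) = 1/(-23761 - 2484) = 1/(-26245) = -1/26245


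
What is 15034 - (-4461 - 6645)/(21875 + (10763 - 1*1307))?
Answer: 471041360/31331 ≈ 15034.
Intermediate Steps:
15034 - (-4461 - 6645)/(21875 + (10763 - 1*1307)) = 15034 - (-11106)/(21875 + (10763 - 1307)) = 15034 - (-11106)/(21875 + 9456) = 15034 - (-11106)/31331 = 15034 - 1*(-11106/31331) = 15034 + 11106/31331 = 471041360/31331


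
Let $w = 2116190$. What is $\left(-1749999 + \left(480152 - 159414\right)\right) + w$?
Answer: $686929$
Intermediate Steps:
$\left(-1749999 + \left(480152 - 159414\right)\right) + w = \left(-1749999 + \left(480152 - 159414\right)\right) + 2116190 = \left(-1749999 + 320738\right) + 2116190 = -1429261 + 2116190 = 686929$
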